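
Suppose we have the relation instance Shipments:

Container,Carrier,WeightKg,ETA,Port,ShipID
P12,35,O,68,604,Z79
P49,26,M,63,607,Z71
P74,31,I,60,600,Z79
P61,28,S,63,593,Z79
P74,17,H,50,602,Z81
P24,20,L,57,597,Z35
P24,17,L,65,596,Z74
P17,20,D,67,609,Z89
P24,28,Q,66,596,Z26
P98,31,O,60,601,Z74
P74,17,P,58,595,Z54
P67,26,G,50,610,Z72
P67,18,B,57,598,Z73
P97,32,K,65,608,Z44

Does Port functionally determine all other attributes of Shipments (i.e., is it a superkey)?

Two distinct rows share Port=596, so Port does not determine every attribute — not a superkey.

No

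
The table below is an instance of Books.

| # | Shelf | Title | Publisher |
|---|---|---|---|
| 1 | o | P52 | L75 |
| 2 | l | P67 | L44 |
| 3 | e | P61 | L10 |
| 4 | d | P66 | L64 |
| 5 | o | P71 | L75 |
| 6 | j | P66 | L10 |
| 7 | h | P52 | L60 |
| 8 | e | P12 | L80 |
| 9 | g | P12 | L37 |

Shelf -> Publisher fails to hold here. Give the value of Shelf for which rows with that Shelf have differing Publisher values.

Shelf=o: rows 1, 5 → Publisher = L75, L75 ✓
Shelf=l: row 2 → Publisher = L44 ✓
Shelf=e: rows 3, 8 → Publisher takes values {L10, L80} — violation
Shelf=d: row 4 → Publisher = L64 ✓
Shelf=j: row 6 → Publisher = L10 ✓
Shelf=h: row 7 → Publisher = L60 ✓
Shelf=g: row 9 → Publisher = L37 ✓
The only Shelf value with inconsistent Publisher is Shelf=e.

e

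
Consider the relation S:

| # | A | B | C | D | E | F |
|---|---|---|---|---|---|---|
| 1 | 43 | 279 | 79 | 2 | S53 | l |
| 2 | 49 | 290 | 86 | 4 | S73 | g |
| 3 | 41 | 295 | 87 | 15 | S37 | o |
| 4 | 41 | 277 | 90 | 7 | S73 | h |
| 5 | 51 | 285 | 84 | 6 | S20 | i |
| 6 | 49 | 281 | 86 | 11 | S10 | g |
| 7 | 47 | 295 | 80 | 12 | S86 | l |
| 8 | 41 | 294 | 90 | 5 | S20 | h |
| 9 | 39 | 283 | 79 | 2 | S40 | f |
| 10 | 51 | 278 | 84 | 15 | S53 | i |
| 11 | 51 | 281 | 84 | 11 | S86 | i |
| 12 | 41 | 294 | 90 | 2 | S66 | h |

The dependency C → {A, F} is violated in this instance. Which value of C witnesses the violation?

C=79: rows 1, 9 → {A,F} takes values {(43, l), (39, f)} — violation
C=86: rows 2, 6 → {A,F} = (49, g), (49, g) ✓
C=87: row 3 → {A,F} = (41, o) ✓
C=90: rows 4, 8, 12 → {A,F} = (41, h), (41, h), (41, h) ✓
C=84: rows 5, 10, 11 → {A,F} = (51, i), (51, i), (51, i) ✓
C=80: row 7 → {A,F} = (47, l) ✓
The only C value with inconsistent RHS is C=79.

79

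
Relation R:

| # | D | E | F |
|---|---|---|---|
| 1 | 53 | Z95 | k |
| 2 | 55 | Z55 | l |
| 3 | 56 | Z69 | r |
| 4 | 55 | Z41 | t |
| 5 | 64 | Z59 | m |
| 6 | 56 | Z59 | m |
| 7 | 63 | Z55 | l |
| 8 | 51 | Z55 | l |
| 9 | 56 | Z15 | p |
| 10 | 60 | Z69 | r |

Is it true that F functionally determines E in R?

Yes

F=k: row 1 → E = Z95 ✓
F=l: rows 2, 7, 8 → E = Z55, Z55, Z55 ✓
F=r: rows 3, 10 → E = Z69, Z69 ✓
F=t: row 4 → E = Z41 ✓
F=m: rows 5, 6 → E = Z59, Z59 ✓
F=p: row 9 → E = Z15 ✓
Every F value is associated with a single E value, so F → E holds.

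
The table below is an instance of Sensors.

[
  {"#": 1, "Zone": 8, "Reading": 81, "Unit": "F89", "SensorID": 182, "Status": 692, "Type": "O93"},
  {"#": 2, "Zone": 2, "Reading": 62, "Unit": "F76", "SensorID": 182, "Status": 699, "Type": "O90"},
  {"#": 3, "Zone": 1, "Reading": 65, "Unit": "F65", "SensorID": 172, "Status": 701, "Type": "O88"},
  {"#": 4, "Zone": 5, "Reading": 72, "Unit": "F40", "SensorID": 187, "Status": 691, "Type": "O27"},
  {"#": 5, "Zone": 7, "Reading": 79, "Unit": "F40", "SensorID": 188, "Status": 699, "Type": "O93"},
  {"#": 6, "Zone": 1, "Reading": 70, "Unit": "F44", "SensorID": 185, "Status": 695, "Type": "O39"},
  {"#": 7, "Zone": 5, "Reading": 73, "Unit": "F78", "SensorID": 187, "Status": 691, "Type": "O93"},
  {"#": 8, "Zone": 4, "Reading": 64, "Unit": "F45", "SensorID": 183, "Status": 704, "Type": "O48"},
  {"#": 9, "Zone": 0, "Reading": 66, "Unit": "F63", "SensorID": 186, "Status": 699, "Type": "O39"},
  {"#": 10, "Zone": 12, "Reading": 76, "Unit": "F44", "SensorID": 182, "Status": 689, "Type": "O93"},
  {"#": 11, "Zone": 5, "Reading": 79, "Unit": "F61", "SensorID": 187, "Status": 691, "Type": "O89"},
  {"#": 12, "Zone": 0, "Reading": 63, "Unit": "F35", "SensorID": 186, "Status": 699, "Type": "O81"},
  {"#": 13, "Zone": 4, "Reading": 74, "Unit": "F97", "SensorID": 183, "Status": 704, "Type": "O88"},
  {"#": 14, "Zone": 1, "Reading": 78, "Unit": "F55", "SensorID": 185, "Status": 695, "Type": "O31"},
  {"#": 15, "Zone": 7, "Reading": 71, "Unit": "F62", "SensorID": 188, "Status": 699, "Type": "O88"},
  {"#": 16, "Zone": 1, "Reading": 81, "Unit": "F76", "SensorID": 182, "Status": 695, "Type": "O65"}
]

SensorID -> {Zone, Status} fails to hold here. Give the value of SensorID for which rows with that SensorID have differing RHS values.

SensorID=182: rows 1, 2, 10, 16 → {Zone,Status} takes values {(8, 692), (2, 699), (12, 689), (1, 695)} — violation
SensorID=172: row 3 → {Zone,Status} = (1, 701) ✓
SensorID=187: rows 4, 7, 11 → {Zone,Status} = (5, 691), (5, 691), (5, 691) ✓
SensorID=188: rows 5, 15 → {Zone,Status} = (7, 699), (7, 699) ✓
SensorID=185: rows 6, 14 → {Zone,Status} = (1, 695), (1, 695) ✓
SensorID=183: rows 8, 13 → {Zone,Status} = (4, 704), (4, 704) ✓
SensorID=186: rows 9, 12 → {Zone,Status} = (0, 699), (0, 699) ✓
The only SensorID value with inconsistent RHS is SensorID=182.

182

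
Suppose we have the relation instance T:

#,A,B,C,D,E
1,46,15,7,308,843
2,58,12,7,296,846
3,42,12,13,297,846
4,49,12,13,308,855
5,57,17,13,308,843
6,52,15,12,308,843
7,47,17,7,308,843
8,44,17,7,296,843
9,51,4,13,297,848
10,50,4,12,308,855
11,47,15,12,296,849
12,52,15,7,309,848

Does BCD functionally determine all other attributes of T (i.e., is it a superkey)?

All 12 rows have distinct BCD values, so BCD → (all attributes) holds and BCD is a superkey.

Yes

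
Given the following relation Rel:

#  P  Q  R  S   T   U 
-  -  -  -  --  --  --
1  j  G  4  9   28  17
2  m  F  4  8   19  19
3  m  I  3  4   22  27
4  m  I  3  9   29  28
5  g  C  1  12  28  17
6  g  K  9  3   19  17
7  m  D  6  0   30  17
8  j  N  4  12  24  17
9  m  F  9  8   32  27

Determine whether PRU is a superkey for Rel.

Rows 1 and 8 have the same PRU value (P=j, R=4, U=17) but are distinct tuples, so PRU does not determine every attribute — not a superkey.

No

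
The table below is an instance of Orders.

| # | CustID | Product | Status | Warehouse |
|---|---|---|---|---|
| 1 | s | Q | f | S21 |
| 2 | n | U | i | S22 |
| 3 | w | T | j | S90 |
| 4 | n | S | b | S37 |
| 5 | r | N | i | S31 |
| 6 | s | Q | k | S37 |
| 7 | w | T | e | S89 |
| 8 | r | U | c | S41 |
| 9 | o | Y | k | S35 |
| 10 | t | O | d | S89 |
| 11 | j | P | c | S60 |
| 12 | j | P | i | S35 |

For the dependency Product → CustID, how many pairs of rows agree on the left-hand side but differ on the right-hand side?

Product=Q: all 2 rows agree on CustID — 0 pairs.
Product=U: violating pairs (2,8) — 1 pair.
Product=T: all 2 rows agree on CustID — 0 pairs.
Product=P: all 2 rows agree on CustID — 0 pairs.

1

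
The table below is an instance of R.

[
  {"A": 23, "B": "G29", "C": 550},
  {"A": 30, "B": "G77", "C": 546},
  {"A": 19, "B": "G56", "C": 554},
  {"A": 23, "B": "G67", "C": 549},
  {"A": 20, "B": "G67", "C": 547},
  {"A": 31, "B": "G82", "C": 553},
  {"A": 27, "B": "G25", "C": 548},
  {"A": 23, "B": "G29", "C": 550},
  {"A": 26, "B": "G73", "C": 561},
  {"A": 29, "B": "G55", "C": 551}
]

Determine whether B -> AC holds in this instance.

No

B=G29: 2 rows → {A,C} = (23, 550), (23, 550) ✓
B=G77: 1 row → {A,C} = (30, 546) ✓
B=G56: 1 row → {A,C} = (19, 554) ✓
B=G67: 2 rows → {A,C} takes values {(23, 549), (20, 547)} — violation
B=G82: 1 row → {A,C} = (31, 553) ✓
B=G25: 1 row → {A,C} = (27, 548) ✓
B=G73: 1 row → {A,C} = (26, 561) ✓
B=G55: 1 row → {A,C} = (29, 551) ✓
Two rows agree on B but differ on AC, so B -> AC does not hold.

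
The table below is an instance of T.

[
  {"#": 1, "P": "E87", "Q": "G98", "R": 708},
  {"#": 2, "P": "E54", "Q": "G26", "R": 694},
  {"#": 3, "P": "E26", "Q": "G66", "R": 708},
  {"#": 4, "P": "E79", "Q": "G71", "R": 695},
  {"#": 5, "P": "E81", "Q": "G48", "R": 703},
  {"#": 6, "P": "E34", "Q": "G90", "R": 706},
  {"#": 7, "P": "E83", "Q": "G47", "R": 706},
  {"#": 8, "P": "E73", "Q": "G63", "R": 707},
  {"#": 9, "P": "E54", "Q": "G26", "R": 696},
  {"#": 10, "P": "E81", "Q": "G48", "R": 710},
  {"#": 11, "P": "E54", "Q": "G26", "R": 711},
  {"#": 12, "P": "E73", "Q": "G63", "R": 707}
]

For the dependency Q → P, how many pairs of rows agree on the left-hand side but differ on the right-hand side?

Q=G26: all 3 rows agree on P — 0 pairs.
Q=G48: all 2 rows agree on P — 0 pairs.
Q=G63: all 2 rows agree on P — 0 pairs.

0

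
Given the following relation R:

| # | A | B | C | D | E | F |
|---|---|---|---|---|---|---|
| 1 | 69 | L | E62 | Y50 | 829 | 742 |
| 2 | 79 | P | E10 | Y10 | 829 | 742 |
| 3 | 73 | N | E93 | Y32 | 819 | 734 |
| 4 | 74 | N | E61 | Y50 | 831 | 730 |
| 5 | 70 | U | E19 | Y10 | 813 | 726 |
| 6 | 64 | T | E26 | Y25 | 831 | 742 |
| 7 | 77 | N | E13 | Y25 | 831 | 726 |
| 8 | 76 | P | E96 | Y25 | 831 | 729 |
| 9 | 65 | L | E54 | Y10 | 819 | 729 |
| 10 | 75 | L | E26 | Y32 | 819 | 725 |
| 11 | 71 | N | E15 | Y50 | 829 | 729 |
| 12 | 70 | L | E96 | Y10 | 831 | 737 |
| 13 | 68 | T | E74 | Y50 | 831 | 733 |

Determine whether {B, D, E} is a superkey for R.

All 13 rows have distinct {B, D, E} values, so {B, D, E} → (all attributes) holds and {B, D, E} is a superkey.

Yes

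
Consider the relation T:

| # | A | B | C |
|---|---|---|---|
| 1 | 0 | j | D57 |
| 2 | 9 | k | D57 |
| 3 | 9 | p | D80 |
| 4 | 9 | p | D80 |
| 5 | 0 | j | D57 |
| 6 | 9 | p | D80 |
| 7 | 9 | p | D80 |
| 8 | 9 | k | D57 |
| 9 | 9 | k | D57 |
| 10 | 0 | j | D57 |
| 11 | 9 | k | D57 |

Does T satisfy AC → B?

Yes

(A=0, C=D57): rows 1, 5, 10 → B = j, j, j ✓
(A=9, C=D57): rows 2, 8, 9, 11 → B = k, k, k, k ✓
(A=9, C=D80): rows 3, 4, 6, 7 → B = p, p, p, p ✓
Every AC value is associated with a single B value, so AC → B holds.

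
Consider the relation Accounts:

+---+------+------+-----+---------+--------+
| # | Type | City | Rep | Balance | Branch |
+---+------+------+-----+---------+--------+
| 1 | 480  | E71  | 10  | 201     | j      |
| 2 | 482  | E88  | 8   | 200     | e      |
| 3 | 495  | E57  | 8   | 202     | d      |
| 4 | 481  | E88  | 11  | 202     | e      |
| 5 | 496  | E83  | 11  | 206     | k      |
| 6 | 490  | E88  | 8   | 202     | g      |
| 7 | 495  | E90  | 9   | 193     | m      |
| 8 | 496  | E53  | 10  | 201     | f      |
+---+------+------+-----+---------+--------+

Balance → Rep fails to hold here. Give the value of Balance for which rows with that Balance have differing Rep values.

Balance=201: rows 1, 8 → Rep = 10, 10 ✓
Balance=200: row 2 → Rep = 8 ✓
Balance=202: rows 3, 4, 6 → Rep takes values {8, 11} — violation
Balance=206: row 5 → Rep = 11 ✓
Balance=193: row 7 → Rep = 9 ✓
The only Balance value with inconsistent Rep is Balance=202.

202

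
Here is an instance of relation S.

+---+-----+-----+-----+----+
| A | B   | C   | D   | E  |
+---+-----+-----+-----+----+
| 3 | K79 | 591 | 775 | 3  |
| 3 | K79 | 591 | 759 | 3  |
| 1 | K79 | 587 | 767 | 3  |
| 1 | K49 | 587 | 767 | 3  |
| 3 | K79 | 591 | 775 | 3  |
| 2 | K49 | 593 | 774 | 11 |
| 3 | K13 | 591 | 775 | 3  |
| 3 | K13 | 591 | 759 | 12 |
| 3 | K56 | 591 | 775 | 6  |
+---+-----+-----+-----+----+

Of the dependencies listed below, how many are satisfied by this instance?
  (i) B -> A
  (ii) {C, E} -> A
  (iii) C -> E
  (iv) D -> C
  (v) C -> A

3

(i) B -> A: B=K79: 4 rows → A takes values {3, 1} — violation; B=K49: 2 rows → A takes values {1, 2} — violation — fails.
(ii) {C, E} -> A: every LHS value maps to a single RHS value — holds.
(iii) C -> E: C=591: 6 rows → E takes values {3, 12, 6} — violation — fails.
(iv) D -> C: every LHS value maps to a single RHS value — holds.
(v) C -> A: every LHS value maps to a single RHS value — holds.
3 of the 5 dependencies hold.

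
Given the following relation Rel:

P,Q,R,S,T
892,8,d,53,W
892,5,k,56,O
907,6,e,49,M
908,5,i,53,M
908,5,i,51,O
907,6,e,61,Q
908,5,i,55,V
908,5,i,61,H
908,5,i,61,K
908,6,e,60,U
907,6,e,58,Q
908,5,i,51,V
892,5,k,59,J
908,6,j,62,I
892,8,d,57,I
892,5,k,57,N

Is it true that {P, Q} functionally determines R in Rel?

(P=892, Q=8): 2 rows → R = d, d ✓
(P=892, Q=5): 3 rows → R = k, k, k ✓
(P=907, Q=6): 3 rows → R = e, e, e ✓
(P=908, Q=5): 6 rows → R = i, i, i, i, i, i ✓
(P=908, Q=6): 2 rows → R takes values {e, j} — violation
Two rows agree on {P, Q} but differ on R, so {P, Q} → R does not hold.

No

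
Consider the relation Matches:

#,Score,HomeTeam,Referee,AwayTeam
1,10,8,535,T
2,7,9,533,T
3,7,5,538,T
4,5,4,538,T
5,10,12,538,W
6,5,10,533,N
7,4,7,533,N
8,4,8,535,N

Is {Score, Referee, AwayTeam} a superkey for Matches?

Yes

All 8 rows have distinct {Score, Referee, AwayTeam} values, so {Score, Referee, AwayTeam} → (all attributes) holds and {Score, Referee, AwayTeam} is a superkey.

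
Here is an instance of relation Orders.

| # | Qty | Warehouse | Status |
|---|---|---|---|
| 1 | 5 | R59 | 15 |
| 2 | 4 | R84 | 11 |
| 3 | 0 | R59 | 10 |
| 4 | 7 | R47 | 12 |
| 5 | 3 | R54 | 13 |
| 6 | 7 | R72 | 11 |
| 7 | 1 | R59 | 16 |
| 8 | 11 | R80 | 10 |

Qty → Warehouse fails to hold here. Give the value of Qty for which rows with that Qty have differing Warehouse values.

Qty=5: row 1 → Warehouse = R59 ✓
Qty=4: row 2 → Warehouse = R84 ✓
Qty=0: row 3 → Warehouse = R59 ✓
Qty=7: rows 4, 6 → Warehouse takes values {R47, R72} — violation
Qty=3: row 5 → Warehouse = R54 ✓
Qty=1: row 7 → Warehouse = R59 ✓
Qty=11: row 8 → Warehouse = R80 ✓
The only Qty value with inconsistent Warehouse is Qty=7.

7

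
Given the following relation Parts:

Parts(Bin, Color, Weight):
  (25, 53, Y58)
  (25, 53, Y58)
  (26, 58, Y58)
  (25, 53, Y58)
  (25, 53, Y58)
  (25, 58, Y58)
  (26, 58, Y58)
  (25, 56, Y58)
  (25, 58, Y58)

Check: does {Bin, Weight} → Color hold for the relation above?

No

(Bin=25, Weight=Y58): 7 rows → Color takes values {53, 58, 56} — violation
(Bin=26, Weight=Y58): 2 rows → Color = 58, 58 ✓
Two rows agree on {Bin, Weight} but differ on Color, so {Bin, Weight} → Color does not hold.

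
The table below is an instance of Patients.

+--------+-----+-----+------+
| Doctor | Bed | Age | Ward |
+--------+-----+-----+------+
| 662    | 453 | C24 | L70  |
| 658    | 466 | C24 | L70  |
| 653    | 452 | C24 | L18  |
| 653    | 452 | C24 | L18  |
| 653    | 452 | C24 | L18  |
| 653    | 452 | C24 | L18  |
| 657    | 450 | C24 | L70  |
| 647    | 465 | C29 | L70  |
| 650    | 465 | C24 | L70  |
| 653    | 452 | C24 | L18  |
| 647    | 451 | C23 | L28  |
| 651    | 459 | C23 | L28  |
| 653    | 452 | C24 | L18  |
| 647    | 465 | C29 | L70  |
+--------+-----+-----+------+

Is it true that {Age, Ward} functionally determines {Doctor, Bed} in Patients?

No

(Age=C24, Ward=L70): 4 rows → {Doctor,Bed} takes values {(662, 453), (658, 466), (657, 450), (650, 465)} — violation
(Age=C24, Ward=L18): 6 rows → {Doctor,Bed} = (653, 452), (653, 452), (653, 452), (653, 452), (653, 452), (653, 452) ✓
(Age=C29, Ward=L70): 2 rows → {Doctor,Bed} = (647, 465), (647, 465) ✓
(Age=C23, Ward=L28): 2 rows → {Doctor,Bed} takes values {(647, 451), (651, 459)} — violation
Two rows agree on {Age, Ward} but differ on {Doctor, Bed}, so {Age, Ward} → {Doctor, Bed} does not hold.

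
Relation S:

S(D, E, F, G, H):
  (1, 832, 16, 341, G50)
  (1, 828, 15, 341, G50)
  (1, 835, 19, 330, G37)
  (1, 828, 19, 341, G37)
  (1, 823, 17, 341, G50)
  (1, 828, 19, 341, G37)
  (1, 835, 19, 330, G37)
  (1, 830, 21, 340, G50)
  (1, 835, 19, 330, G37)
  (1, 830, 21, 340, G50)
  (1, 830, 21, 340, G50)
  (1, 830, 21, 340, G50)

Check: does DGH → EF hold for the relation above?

(D=1, G=341, H=G50): 3 rows → {E,F} takes values {(832, 16), (828, 15), (823, 17)} — violation
(D=1, G=330, H=G37): 3 rows → {E,F} = (835, 19), (835, 19), (835, 19) ✓
(D=1, G=341, H=G37): 2 rows → {E,F} = (828, 19), (828, 19) ✓
(D=1, G=340, H=G50): 4 rows → {E,F} = (830, 21), (830, 21), (830, 21), (830, 21) ✓
Two rows agree on DGH but differ on EF, so DGH → EF does not hold.

No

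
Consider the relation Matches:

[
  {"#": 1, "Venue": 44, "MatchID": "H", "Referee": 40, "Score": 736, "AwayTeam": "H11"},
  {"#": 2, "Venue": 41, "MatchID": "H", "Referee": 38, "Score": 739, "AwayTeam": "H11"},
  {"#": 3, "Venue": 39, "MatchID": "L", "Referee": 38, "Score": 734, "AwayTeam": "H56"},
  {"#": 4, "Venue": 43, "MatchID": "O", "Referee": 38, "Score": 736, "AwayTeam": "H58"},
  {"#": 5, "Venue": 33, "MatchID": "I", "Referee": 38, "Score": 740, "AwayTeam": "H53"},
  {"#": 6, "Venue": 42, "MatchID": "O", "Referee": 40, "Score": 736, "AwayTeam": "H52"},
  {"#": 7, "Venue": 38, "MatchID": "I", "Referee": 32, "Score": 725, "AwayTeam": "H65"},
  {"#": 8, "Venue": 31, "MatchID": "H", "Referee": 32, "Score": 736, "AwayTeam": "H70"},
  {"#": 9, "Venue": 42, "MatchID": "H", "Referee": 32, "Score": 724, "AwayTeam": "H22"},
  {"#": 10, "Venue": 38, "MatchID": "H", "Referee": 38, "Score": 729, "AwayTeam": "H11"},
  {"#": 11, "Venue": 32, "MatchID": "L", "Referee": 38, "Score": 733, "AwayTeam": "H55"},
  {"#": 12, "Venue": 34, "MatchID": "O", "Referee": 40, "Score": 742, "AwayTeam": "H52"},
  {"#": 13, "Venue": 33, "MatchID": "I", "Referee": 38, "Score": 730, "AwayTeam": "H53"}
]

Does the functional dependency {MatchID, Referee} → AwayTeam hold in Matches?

No

(MatchID=H, Referee=40): row 1 → AwayTeam = H11 ✓
(MatchID=H, Referee=38): rows 2, 10 → AwayTeam = H11, H11 ✓
(MatchID=L, Referee=38): rows 3, 11 → AwayTeam takes values {H56, H55} — violation
(MatchID=O, Referee=38): row 4 → AwayTeam = H58 ✓
(MatchID=I, Referee=38): rows 5, 13 → AwayTeam = H53, H53 ✓
(MatchID=O, Referee=40): rows 6, 12 → AwayTeam = H52, H52 ✓
(MatchID=I, Referee=32): row 7 → AwayTeam = H65 ✓
(MatchID=H, Referee=32): rows 8, 9 → AwayTeam takes values {H70, H22} — violation
Two rows agree on {MatchID, Referee} but differ on AwayTeam, so {MatchID, Referee} → AwayTeam does not hold.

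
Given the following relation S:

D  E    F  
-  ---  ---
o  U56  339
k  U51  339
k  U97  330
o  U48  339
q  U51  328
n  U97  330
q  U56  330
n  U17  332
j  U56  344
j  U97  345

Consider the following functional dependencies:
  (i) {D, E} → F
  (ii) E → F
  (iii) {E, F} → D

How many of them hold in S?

(i) {D, E} → F: every LHS value maps to a single RHS value — holds.
(ii) E → F: E=U56: 3 rows → F takes values {339, 330, 344} — violation; E=U51: 2 rows → F takes values {339, 328} — violation; E=U97: 3 rows → F takes values {330, 345} — violation — fails.
(iii) {E, F} → D: (E=U97, F=330): 2 rows → D takes values {k, n} — violation — fails.
1 of the 3 dependencies holds.

1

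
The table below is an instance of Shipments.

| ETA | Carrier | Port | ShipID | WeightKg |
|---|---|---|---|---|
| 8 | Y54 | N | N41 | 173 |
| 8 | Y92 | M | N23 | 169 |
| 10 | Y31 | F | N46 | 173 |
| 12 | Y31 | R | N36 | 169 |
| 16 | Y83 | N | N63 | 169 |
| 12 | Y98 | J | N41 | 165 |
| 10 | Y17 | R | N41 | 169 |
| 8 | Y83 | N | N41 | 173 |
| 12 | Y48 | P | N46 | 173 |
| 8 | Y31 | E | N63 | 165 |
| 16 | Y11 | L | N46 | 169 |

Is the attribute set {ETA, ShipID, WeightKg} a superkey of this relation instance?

No

Two distinct rows share (ETA=8, ShipID=N41, WeightKg=173), so {ETA, ShipID, WeightKg} does not determine every attribute — not a superkey.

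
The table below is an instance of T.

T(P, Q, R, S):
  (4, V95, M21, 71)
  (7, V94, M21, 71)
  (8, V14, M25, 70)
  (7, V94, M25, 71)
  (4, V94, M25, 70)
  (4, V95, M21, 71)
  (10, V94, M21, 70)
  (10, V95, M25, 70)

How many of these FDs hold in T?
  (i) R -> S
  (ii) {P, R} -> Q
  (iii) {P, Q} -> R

1

(i) R -> S: R=M21: 4 rows → S takes values {71, 70} — violation; R=M25: 4 rows → S takes values {70, 71} — violation — fails.
(ii) {P, R} -> Q: every LHS value maps to a single RHS value — holds.
(iii) {P, Q} -> R: (P=7, Q=V94): 2 rows → R takes values {M21, M25} — violation — fails.
1 of the 3 dependencies holds.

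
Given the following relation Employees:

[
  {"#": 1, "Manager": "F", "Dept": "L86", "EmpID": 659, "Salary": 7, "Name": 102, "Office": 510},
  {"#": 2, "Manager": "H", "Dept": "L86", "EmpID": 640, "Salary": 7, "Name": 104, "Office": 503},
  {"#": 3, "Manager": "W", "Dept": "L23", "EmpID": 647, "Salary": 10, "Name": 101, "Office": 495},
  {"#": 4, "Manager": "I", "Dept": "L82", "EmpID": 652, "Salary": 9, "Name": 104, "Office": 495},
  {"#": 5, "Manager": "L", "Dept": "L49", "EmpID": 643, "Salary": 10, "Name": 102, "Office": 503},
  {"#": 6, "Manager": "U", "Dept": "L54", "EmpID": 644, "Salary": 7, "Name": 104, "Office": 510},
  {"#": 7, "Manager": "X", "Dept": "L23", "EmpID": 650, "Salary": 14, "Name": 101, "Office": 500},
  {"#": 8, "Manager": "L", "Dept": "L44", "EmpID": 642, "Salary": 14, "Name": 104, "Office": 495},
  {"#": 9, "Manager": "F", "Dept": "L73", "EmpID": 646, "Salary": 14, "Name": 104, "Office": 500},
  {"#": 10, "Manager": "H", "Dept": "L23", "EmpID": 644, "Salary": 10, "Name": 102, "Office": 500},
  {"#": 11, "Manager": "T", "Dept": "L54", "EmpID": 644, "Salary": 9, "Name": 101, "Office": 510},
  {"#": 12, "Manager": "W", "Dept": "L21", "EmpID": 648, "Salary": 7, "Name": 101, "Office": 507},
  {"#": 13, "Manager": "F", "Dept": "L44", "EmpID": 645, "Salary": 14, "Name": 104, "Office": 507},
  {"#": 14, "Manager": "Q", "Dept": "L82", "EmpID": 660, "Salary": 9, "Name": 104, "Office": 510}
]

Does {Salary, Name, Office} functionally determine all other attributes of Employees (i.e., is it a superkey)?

Yes

All 14 rows have distinct {Salary, Name, Office} values, so {Salary, Name, Office} → (all attributes) holds and {Salary, Name, Office} is a superkey.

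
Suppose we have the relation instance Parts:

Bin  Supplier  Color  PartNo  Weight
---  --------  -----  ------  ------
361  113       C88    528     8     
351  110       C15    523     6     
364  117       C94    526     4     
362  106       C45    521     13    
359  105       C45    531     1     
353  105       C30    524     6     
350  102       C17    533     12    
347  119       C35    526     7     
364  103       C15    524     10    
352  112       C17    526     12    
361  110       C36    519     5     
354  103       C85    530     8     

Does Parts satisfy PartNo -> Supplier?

No

PartNo=528: 1 row → Supplier = 113 ✓
PartNo=523: 1 row → Supplier = 110 ✓
PartNo=526: 3 rows → Supplier takes values {117, 119, 112} — violation
PartNo=521: 1 row → Supplier = 106 ✓
PartNo=531: 1 row → Supplier = 105 ✓
PartNo=524: 2 rows → Supplier takes values {105, 103} — violation
PartNo=533: 1 row → Supplier = 102 ✓
PartNo=519: 1 row → Supplier = 110 ✓
PartNo=530: 1 row → Supplier = 103 ✓
Two rows agree on PartNo but differ on Supplier, so PartNo -> Supplier does not hold.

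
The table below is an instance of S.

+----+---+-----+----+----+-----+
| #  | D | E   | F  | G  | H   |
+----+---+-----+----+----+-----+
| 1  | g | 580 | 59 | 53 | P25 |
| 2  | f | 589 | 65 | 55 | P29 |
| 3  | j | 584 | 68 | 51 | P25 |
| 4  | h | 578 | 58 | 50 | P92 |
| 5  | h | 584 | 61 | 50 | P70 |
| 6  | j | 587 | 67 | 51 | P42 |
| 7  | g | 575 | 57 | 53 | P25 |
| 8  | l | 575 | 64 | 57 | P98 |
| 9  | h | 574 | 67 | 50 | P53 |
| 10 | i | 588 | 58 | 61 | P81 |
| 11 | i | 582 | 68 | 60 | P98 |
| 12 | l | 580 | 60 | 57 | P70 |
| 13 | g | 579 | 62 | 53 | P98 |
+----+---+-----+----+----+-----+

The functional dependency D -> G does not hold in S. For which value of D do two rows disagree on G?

i

D=g: rows 1, 7, 13 → G = 53, 53, 53 ✓
D=f: row 2 → G = 55 ✓
D=j: rows 3, 6 → G = 51, 51 ✓
D=h: rows 4, 5, 9 → G = 50, 50, 50 ✓
D=l: rows 8, 12 → G = 57, 57 ✓
D=i: rows 10, 11 → G takes values {61, 60} — violation
The only D value with inconsistent G is D=i.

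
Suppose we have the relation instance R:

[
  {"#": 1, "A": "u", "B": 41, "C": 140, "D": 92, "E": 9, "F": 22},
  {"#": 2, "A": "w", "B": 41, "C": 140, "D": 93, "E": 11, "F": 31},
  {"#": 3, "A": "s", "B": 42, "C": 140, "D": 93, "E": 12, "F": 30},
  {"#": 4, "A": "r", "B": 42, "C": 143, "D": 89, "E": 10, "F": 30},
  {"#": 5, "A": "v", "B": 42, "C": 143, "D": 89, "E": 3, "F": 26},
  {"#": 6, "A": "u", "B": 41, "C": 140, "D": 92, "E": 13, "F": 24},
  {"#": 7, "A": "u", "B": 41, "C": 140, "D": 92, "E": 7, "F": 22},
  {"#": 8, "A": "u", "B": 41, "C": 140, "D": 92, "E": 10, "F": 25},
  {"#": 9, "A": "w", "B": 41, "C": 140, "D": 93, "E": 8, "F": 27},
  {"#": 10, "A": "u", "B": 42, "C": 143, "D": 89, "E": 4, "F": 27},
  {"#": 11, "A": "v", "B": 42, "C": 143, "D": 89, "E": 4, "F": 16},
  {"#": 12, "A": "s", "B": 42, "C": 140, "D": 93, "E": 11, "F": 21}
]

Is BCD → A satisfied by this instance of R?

(B=41, C=140, D=92): rows 1, 6, 7, 8 → A = u, u, u, u ✓
(B=41, C=140, D=93): rows 2, 9 → A = w, w ✓
(B=42, C=140, D=93): rows 3, 12 → A = s, s ✓
(B=42, C=143, D=89): rows 4, 5, 10, 11 → A takes values {r, v, u} — violation
Two rows agree on BCD but differ on A, so BCD → A does not hold.

No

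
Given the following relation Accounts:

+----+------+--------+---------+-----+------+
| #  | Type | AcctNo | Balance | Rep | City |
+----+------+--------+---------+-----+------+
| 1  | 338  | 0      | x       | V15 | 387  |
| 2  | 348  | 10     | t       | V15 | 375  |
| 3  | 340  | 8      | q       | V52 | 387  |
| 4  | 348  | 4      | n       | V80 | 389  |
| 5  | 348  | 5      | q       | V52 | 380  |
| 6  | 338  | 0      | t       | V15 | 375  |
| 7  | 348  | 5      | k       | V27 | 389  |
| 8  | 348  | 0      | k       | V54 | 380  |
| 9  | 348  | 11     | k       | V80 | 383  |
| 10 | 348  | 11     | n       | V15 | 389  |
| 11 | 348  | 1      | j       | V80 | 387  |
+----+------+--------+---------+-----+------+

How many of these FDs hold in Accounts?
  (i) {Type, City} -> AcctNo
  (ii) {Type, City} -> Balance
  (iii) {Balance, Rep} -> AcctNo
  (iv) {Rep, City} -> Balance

(i) {Type, City} -> AcctNo: (Type=348, City=389): rows 4, 7, 10 → AcctNo takes values {4, 5, 11} — violation; (Type=348, City=380): rows 5, 8 → AcctNo takes values {5, 0} — violation — fails.
(ii) {Type, City} -> Balance: (Type=348, City=389): rows 4, 7, 10 → Balance takes values {n, k} — violation; (Type=348, City=380): rows 5, 8 → Balance takes values {q, k} — violation — fails.
(iii) {Balance, Rep} -> AcctNo: (Balance=t, Rep=V15): rows 2, 6 → AcctNo takes values {10, 0} — violation; (Balance=q, Rep=V52): rows 3, 5 → AcctNo takes values {8, 5} — violation — fails.
(iv) {Rep, City} -> Balance: every LHS value maps to a single RHS value — holds.
1 of the 4 dependencies holds.

1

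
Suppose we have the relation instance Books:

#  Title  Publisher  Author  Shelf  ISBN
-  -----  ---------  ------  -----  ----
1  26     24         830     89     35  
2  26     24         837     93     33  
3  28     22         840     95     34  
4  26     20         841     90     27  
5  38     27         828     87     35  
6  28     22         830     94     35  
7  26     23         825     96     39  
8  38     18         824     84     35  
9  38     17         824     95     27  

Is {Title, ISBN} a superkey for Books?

No

Rows 5 and 8 have the same {Title, ISBN} value (Title=38, ISBN=35) but are distinct tuples, so {Title, ISBN} does not determine every attribute — not a superkey.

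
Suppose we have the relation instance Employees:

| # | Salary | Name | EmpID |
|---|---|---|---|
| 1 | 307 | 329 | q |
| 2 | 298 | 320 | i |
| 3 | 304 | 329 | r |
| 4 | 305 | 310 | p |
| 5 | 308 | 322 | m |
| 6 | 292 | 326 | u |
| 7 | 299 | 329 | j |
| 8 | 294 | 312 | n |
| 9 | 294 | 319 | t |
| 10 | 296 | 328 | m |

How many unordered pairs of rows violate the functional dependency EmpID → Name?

EmpID=m: violating pairs (5,10) — 1 pair.

1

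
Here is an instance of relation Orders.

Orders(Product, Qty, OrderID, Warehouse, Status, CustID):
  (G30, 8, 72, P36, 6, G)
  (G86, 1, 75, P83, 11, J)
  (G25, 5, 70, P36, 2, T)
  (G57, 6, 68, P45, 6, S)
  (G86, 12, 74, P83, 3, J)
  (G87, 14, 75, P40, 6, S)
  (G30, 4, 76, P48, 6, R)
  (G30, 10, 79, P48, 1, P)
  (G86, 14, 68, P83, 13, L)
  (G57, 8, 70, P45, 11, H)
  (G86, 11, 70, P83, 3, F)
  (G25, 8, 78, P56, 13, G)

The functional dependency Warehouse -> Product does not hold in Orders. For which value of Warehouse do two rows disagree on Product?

P36

Warehouse=P36: 2 rows → Product takes values {G30, G25} — violation
Warehouse=P83: 4 rows → Product = G86, G86, G86, G86 ✓
Warehouse=P45: 2 rows → Product = G57, G57 ✓
Warehouse=P40: 1 row → Product = G87 ✓
Warehouse=P48: 2 rows → Product = G30, G30 ✓
Warehouse=P56: 1 row → Product = G25 ✓
The only Warehouse value with inconsistent Product is Warehouse=P36.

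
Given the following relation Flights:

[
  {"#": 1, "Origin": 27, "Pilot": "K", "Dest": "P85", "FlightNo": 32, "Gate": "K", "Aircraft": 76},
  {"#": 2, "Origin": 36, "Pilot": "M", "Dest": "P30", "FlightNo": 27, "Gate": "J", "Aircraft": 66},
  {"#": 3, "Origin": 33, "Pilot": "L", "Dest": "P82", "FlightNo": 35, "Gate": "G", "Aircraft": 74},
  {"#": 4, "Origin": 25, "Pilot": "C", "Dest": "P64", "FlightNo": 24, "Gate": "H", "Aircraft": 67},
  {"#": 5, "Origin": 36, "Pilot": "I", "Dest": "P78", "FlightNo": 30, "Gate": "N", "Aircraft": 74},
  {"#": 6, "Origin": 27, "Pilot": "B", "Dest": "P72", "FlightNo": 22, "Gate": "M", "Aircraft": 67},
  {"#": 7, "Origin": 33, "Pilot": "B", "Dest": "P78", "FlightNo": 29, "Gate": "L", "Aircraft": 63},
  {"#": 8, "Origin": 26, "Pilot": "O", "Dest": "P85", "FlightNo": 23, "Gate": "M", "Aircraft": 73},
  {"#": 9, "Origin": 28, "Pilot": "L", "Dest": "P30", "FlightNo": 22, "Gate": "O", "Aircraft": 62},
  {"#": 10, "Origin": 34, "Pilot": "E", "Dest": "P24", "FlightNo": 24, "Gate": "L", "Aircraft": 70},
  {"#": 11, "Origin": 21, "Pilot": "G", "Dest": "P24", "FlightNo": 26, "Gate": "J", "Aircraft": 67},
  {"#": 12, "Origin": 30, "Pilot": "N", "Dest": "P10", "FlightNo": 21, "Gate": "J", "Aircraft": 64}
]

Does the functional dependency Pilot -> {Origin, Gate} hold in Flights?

No

Pilot=K: row 1 → {Origin,Gate} = (27, K) ✓
Pilot=M: row 2 → {Origin,Gate} = (36, J) ✓
Pilot=L: rows 3, 9 → {Origin,Gate} takes values {(33, G), (28, O)} — violation
Pilot=C: row 4 → {Origin,Gate} = (25, H) ✓
Pilot=I: row 5 → {Origin,Gate} = (36, N) ✓
Pilot=B: rows 6, 7 → {Origin,Gate} takes values {(27, M), (33, L)} — violation
Pilot=O: row 8 → {Origin,Gate} = (26, M) ✓
Pilot=E: row 10 → {Origin,Gate} = (34, L) ✓
Pilot=G: row 11 → {Origin,Gate} = (21, J) ✓
Pilot=N: row 12 → {Origin,Gate} = (30, J) ✓
Two rows agree on Pilot but differ on {Origin, Gate}, so Pilot -> {Origin, Gate} does not hold.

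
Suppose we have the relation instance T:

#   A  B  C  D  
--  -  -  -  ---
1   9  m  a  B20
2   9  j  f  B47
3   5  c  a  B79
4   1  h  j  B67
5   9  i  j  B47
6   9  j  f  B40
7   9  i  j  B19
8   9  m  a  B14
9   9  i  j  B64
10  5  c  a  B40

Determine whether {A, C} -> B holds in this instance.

(A=9, C=a): rows 1, 8 → B = m, m ✓
(A=9, C=f): rows 2, 6 → B = j, j ✓
(A=5, C=a): rows 3, 10 → B = c, c ✓
(A=1, C=j): row 4 → B = h ✓
(A=9, C=j): rows 5, 7, 9 → B = i, i, i ✓
Every {A, C} value is associated with a single B value, so {A, C} -> B holds.

Yes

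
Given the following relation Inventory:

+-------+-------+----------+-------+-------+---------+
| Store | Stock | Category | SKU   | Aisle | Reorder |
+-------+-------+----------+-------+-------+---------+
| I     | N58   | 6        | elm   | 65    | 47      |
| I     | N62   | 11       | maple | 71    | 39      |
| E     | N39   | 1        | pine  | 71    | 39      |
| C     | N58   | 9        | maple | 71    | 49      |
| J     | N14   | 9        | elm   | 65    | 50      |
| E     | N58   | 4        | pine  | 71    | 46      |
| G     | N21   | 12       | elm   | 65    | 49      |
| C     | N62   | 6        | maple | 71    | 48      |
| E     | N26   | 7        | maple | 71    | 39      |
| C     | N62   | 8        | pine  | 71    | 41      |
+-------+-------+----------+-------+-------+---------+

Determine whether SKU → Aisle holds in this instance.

SKU=elm: 3 rows → Aisle = 65, 65, 65 ✓
SKU=maple: 4 rows → Aisle = 71, 71, 71, 71 ✓
SKU=pine: 3 rows → Aisle = 71, 71, 71 ✓
Every SKU value is associated with a single Aisle value, so SKU → Aisle holds.

Yes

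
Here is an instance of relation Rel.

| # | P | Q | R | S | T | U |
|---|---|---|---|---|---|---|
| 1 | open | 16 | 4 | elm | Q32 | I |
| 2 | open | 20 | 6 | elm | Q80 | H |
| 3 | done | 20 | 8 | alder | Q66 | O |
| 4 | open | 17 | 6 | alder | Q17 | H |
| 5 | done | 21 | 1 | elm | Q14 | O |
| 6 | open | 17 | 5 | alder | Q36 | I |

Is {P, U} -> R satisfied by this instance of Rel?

(P=open, U=I): rows 1, 6 → R takes values {4, 5} — violation
(P=open, U=H): rows 2, 4 → R = 6, 6 ✓
(P=done, U=O): rows 3, 5 → R takes values {8, 1} — violation
Two rows agree on {P, U} but differ on R, so {P, U} -> R does not hold.

No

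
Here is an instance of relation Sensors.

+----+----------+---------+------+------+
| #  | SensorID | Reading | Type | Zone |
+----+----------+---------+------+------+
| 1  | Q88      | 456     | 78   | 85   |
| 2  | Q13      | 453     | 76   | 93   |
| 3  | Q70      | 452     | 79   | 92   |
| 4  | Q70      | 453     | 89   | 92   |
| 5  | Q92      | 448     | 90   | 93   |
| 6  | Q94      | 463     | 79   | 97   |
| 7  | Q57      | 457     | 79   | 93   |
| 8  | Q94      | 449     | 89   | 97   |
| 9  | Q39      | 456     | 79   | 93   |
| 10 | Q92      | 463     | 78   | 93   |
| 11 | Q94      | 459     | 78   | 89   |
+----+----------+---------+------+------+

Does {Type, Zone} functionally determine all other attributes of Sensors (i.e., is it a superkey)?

Rows 7 and 9 have the same {Type, Zone} value (Type=79, Zone=93) but are distinct tuples, so {Type, Zone} does not determine every attribute — not a superkey.

No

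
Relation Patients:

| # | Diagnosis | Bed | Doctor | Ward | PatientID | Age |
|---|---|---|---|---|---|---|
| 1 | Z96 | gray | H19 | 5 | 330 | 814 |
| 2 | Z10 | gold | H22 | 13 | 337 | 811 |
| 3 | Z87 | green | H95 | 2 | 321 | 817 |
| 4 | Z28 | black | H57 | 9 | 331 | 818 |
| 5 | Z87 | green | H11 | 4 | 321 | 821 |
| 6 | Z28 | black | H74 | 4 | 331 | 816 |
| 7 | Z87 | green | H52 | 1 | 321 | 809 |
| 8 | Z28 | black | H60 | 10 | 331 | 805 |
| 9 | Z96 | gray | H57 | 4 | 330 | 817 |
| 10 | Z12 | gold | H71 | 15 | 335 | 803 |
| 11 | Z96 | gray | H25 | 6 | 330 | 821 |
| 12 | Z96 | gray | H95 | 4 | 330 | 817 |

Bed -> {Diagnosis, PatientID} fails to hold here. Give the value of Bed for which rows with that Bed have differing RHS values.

gold

Bed=gray: rows 1, 9, 11, 12 → {Diagnosis,PatientID} = (Z96, 330), (Z96, 330), (Z96, 330), (Z96, 330) ✓
Bed=gold: rows 2, 10 → {Diagnosis,PatientID} takes values {(Z10, 337), (Z12, 335)} — violation
Bed=green: rows 3, 5, 7 → {Diagnosis,PatientID} = (Z87, 321), (Z87, 321), (Z87, 321) ✓
Bed=black: rows 4, 6, 8 → {Diagnosis,PatientID} = (Z28, 331), (Z28, 331), (Z28, 331) ✓
The only Bed value with inconsistent RHS is Bed=gold.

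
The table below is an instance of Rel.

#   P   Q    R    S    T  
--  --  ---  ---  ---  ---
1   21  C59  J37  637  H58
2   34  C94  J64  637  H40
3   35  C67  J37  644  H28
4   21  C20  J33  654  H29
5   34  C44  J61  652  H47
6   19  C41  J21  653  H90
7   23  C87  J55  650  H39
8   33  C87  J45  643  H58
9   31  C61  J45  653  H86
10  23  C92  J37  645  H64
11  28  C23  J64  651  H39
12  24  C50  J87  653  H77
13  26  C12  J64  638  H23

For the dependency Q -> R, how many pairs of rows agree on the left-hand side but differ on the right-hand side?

Q=C87: violating pairs (7,8) — 1 pair.

1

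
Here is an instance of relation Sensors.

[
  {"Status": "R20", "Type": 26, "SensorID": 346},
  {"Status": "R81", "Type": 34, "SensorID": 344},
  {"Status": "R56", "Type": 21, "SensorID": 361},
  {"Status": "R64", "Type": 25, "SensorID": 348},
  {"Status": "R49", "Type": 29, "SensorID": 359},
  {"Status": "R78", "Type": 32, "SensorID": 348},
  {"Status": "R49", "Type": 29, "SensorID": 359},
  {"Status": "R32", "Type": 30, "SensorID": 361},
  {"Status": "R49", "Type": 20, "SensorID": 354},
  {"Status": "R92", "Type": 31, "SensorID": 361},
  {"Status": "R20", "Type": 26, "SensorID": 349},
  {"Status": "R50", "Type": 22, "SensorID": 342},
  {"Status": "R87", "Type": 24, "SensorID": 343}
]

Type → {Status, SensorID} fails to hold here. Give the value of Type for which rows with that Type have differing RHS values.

26

Type=26: 2 rows → {Status,SensorID} takes values {(R20, 346), (R20, 349)} — violation
Type=34: 1 row → {Status,SensorID} = (R81, 344) ✓
Type=21: 1 row → {Status,SensorID} = (R56, 361) ✓
Type=25: 1 row → {Status,SensorID} = (R64, 348) ✓
Type=29: 2 rows → {Status,SensorID} = (R49, 359), (R49, 359) ✓
Type=32: 1 row → {Status,SensorID} = (R78, 348) ✓
Type=30: 1 row → {Status,SensorID} = (R32, 361) ✓
Type=20: 1 row → {Status,SensorID} = (R49, 354) ✓
Type=31: 1 row → {Status,SensorID} = (R92, 361) ✓
Type=22: 1 row → {Status,SensorID} = (R50, 342) ✓
Type=24: 1 row → {Status,SensorID} = (R87, 343) ✓
The only Type value with inconsistent RHS is Type=26.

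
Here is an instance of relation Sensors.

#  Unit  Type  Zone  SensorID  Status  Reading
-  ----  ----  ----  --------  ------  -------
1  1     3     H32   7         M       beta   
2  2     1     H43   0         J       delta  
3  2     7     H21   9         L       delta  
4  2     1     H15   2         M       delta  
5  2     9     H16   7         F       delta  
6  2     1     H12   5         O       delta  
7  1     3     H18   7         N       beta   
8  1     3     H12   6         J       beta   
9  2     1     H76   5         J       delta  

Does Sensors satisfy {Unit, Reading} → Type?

(Unit=1, Reading=beta): rows 1, 7, 8 → Type = 3, 3, 3 ✓
(Unit=2, Reading=delta): rows 2, 3, 4, 5, 6, 9 → Type takes values {1, 7, 9} — violation
Two rows agree on {Unit, Reading} but differ on Type, so {Unit, Reading} → Type does not hold.

No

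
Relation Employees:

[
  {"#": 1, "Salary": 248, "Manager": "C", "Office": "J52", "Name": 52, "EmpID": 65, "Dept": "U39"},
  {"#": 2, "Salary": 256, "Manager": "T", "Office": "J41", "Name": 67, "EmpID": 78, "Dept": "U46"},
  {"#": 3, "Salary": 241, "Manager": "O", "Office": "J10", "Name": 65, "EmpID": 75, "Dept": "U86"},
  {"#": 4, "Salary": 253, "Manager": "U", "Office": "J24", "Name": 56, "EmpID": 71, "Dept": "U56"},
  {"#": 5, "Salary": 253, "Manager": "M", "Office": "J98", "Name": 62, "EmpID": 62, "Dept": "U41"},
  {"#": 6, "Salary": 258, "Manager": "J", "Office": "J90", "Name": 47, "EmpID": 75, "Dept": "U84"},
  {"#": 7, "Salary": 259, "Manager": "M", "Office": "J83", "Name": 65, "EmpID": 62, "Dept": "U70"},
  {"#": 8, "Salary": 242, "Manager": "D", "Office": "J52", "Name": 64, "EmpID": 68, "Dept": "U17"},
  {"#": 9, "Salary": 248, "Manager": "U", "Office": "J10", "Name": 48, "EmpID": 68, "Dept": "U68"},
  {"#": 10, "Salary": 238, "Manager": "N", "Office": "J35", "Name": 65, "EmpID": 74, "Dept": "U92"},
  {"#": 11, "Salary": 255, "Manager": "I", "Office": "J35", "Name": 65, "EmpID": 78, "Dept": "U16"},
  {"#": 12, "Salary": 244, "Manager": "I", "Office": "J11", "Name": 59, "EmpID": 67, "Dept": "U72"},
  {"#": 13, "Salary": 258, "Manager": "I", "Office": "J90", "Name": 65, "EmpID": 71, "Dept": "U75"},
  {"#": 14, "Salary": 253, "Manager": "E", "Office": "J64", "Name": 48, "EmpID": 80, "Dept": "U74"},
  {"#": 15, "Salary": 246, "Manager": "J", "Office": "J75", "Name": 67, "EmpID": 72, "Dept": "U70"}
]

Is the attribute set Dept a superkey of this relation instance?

No

Rows 7 and 15 have the same Dept value Dept=U70 but are distinct tuples, so Dept does not determine every attribute — not a superkey.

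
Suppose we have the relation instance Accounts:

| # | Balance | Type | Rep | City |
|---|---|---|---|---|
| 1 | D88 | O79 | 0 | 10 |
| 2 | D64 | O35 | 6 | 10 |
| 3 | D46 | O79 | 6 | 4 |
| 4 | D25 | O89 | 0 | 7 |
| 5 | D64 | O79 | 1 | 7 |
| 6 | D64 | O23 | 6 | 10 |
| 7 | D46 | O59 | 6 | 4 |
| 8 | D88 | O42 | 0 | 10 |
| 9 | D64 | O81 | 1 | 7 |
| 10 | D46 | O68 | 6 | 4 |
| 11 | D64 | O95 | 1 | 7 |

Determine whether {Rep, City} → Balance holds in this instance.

(Rep=0, City=10): rows 1, 8 → Balance = D88, D88 ✓
(Rep=6, City=10): rows 2, 6 → Balance = D64, D64 ✓
(Rep=6, City=4): rows 3, 7, 10 → Balance = D46, D46, D46 ✓
(Rep=0, City=7): row 4 → Balance = D25 ✓
(Rep=1, City=7): rows 5, 9, 11 → Balance = D64, D64, D64 ✓
Every {Rep, City} value is associated with a single Balance value, so {Rep, City} → Balance holds.

Yes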